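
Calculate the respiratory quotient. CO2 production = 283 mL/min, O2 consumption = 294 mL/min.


RQ = VCO2 / VO2
RQ = 283 / 294
RQ = 0.9626


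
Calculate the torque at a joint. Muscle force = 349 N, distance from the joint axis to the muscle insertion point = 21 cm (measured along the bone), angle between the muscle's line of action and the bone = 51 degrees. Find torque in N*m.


Torque = F * d * sin(theta)   (moment arm = d*sin(theta))
d = 21 cm = 0.21 m
Torque = 349 * 0.21 * sin(51)
Torque = 56.96 N*m


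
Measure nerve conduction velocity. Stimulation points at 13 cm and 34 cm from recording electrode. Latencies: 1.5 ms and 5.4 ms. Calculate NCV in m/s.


Distance = (34 - 13) / 100 = 0.21 m
dt = (5.4 - 1.5) / 1000 = 0.0039 s
NCV = dist / dt = 53.85 m/s


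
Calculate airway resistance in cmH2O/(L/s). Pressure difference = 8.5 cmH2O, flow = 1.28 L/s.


R = dP / flow
R = 8.5 / 1.28
R = 6.641 cmH2O/(L/s)


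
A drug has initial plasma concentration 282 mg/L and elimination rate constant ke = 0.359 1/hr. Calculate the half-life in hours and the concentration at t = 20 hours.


t_half = ln(2) / ke = 0.693147 / 0.359 = 1.931 hr
C(t) = C0 * exp(-ke*t) = 282 * exp(-0.359*20)
C(20) = 0.2148 mg/L


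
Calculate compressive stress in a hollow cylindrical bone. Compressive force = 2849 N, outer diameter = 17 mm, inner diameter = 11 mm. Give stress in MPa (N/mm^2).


A = pi*(r_o^2 - r_i^2)
r_o = 8.5 mm, r_i = 5.5 mm
A = 131.947 mm^2
sigma = F/A = 2849 / 131.947
sigma = 21.59 MPa


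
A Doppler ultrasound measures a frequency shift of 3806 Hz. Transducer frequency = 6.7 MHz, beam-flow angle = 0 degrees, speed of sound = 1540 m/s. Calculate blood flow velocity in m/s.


v = fd * c / (2 * f0 * cos(theta))
v = 3806 * 1540 / (2 * 6.7000e+06 * cos(0))
v = 0.4374 m/s


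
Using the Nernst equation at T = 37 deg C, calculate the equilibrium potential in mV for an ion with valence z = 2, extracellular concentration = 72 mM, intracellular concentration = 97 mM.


E = (RT/(zF)) * ln(C_out/C_in)
T = 37 + 273.15 = 310.15 K
E = (8.314 * 310.15 / (2 * 96485)) * ln(72/97)
E = -3.983 mV


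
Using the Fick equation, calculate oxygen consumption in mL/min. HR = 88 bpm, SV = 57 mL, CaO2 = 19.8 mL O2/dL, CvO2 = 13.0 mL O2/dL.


CO = HR*SV = 88*57/1000 = 5.016 L/min
a-v O2 diff = 19.8 - 13.0 = 6.8 mL/dL
VO2 = CO * (CaO2-CvO2) * 10 dL/L
VO2 = 5.016 * 6.8 * 10
VO2 = 341.1 mL/min


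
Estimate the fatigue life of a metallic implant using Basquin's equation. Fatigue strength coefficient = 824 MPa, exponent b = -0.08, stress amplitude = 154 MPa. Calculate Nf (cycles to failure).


sigma_a = sigma_f' * (2Nf)^b
2Nf = (sigma_a/sigma_f')^(1/b)
2Nf = (154/824)^(1/-0.08)
2Nf = 1.273741e+09
Nf = 6.3687e+08


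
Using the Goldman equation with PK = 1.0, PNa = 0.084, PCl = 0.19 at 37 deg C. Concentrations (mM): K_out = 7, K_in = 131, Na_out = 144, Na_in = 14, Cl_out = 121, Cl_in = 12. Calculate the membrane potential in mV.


Vm = (RT/F)*ln((PK*Ko + PNa*Nao + PCl*Cli)/(PK*Ki + PNa*Nai + PCl*Clo))
Numer = 21.376, Denom = 155.166
Vm = -52.98 mV


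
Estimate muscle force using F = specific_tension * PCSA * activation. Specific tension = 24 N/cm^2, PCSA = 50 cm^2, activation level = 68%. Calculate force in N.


F = sigma * PCSA * activation
F = 24 * 50 * 0.68
F = 816 N


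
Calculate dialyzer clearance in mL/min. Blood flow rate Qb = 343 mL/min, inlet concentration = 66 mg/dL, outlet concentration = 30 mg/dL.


K = Qb * (Cb_in - Cb_out) / Cb_in
K = 343 * (66 - 30) / 66
K = 187.1 mL/min


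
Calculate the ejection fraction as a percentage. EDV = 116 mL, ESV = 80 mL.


SV = EDV - ESV = 116 - 80 = 36 mL
EF = SV/EDV * 100 = 36/116 * 100
EF = 31.03%


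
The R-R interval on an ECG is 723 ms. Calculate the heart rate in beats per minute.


HR = 60 / RR_interval(s)
RR = 723 ms = 0.723 s
HR = 60 / 0.723 = 82.99 bpm


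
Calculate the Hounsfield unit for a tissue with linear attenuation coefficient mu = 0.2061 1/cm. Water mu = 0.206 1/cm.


HU = ((mu_tissue - mu_water) / mu_water) * 1000
HU = ((0.2061 - 0.206) / 0.206) * 1000
HU = 0.4854


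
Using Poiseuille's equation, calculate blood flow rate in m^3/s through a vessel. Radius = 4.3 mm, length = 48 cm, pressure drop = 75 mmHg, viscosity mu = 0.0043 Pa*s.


Q = pi*r^4*dP / (8*mu*L)
r = 0.0043 m, L = 0.48 m
dP = 75 mmHg = 9999.15 Pa
Q = 6.5041e-04 m^3/s


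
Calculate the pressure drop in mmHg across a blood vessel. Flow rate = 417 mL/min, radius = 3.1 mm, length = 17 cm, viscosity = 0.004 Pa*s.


dP = 8*mu*L*Q / (pi*r^4)
Q = 417 mL/min = 6.95e-06 m^3/s
dP = 130.313 Pa = 130.313 / 133.322 mmHg = 0.9774 mmHg


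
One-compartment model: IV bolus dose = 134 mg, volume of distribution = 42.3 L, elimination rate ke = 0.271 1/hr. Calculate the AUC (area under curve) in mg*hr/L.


C0 = Dose/Vd = 134/42.3 = 3.16785 mg/L
AUC = C0/ke = 3.16785/0.271
AUC = 11.69 mg*hr/L


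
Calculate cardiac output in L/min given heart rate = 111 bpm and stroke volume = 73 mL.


CO = HR * SV
CO = 111 * 73 / 1000
CO = 8.103 L/min


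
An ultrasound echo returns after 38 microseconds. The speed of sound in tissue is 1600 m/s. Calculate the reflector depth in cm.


depth = c * t / 2
t = 38 us = 3.8000e-05 s
depth = 1600 * 3.8000e-05 / 2
depth = 0.0304 m = 3.04 cm


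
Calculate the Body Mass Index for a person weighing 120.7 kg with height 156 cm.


BMI = weight / height^2
height = 156 cm = 1.56 m
BMI = 120.7 / 1.56^2
BMI = 49.6 kg/m^2


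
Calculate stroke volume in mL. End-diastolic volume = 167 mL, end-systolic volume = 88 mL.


SV = EDV - ESV
SV = 167 - 88
SV = 79 mL


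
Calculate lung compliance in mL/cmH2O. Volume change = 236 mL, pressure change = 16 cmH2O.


C = dV / dP
C = 236 / 16
C = 14.75 mL/cmH2O


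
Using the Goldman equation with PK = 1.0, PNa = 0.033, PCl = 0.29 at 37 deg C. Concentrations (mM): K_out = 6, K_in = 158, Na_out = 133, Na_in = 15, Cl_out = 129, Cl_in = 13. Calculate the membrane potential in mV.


Vm = (RT/F)*ln((PK*Ko + PNa*Nao + PCl*Cli)/(PK*Ki + PNa*Nai + PCl*Clo))
Numer = 14.159, Denom = 195.905
Vm = -70.21 mV


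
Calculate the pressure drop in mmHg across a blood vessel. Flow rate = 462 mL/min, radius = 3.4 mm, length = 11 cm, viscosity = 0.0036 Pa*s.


dP = 8*mu*L*Q / (pi*r^4)
Q = 462 mL/min = 7.7e-06 m^3/s
dP = 58.1046 Pa = 58.1046 / 133.322 mmHg = 0.4358 mmHg


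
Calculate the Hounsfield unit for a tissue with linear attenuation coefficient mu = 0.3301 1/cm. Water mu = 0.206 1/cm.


HU = ((mu_tissue - mu_water) / mu_water) * 1000
HU = ((0.3301 - 0.206) / 0.206) * 1000
HU = 602.4


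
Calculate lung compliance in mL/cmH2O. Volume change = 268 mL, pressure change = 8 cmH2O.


C = dV / dP
C = 268 / 8
C = 33.5 mL/cmH2O


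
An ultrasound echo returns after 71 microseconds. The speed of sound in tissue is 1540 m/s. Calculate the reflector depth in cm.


depth = c * t / 2
t = 71 us = 7.1000e-05 s
depth = 1540 * 7.1000e-05 / 2
depth = 0.05467 m = 5.467 cm


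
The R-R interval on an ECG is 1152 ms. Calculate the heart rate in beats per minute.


HR = 60 / RR_interval(s)
RR = 1152 ms = 1.152 s
HR = 60 / 1.152 = 52.08 bpm


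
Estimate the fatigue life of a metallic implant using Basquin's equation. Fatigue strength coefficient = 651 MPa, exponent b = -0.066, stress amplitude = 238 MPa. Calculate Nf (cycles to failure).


sigma_a = sigma_f' * (2Nf)^b
2Nf = (sigma_a/sigma_f')^(1/b)
2Nf = (238/651)^(1/-0.066)
2Nf = 4180933
Nf = 2.0905e+06


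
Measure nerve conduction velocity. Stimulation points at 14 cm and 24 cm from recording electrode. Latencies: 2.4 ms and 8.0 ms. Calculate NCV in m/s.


Distance = (24 - 14) / 100 = 0.1 m
dt = (8.0 - 2.4) / 1000 = 0.0056 s
NCV = dist / dt = 17.86 m/s


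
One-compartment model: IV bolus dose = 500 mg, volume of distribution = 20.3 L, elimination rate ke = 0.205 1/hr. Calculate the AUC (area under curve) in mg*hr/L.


C0 = Dose/Vd = 500/20.3 = 24.6305 mg/L
AUC = C0/ke = 24.6305/0.205
AUC = 120.1 mg*hr/L


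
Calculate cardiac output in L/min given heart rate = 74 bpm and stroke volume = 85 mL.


CO = HR * SV
CO = 74 * 85 / 1000
CO = 6.29 L/min


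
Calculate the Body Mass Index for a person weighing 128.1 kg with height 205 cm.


BMI = weight / height^2
height = 205 cm = 2.05 m
BMI = 128.1 / 2.05^2
BMI = 30.48 kg/m^2


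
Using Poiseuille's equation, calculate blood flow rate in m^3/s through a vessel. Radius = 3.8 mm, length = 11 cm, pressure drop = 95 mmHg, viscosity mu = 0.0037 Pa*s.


Q = pi*r^4*dP / (8*mu*L)
r = 0.0038 m, L = 0.11 m
dP = 95 mmHg = 12665.59 Pa
Q = 0.002548 m^3/s


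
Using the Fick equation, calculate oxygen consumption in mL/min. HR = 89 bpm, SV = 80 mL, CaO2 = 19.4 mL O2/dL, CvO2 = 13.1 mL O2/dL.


CO = HR*SV = 89*80/1000 = 7.12 L/min
a-v O2 diff = 19.4 - 13.1 = 6.3 mL/dL
VO2 = CO * (CaO2-CvO2) * 10 dL/L
VO2 = 7.12 * 6.3 * 10
VO2 = 448.6 mL/min


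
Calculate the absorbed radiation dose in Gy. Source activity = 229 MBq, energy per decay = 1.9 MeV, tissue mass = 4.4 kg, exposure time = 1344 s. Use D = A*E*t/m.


A = 229 MBq = 2.2900e+08 Bq
E = 1.9 MeV = 3.0438e-13 J
D = A*E*t/m = 2.2900e+08*3.0438e-13*1344/4.4
D = 0.02129 Gy


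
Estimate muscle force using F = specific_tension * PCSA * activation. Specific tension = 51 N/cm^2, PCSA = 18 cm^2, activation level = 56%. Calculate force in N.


F = sigma * PCSA * activation
F = 51 * 18 * 0.56
F = 514.1 N


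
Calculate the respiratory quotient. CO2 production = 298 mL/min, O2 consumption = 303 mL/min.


RQ = VCO2 / VO2
RQ = 298 / 303
RQ = 0.9835


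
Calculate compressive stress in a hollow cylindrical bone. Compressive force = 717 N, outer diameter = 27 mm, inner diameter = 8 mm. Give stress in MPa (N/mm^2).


A = pi*(r_o^2 - r_i^2)
r_o = 13.5 mm, r_i = 4 mm
A = 522.29 mm^2
sigma = F/A = 717 / 522.29
sigma = 1.373 MPa


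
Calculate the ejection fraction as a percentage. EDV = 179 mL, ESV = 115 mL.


SV = EDV - ESV = 179 - 115 = 64 mL
EF = SV/EDV * 100 = 64/179 * 100
EF = 35.75%


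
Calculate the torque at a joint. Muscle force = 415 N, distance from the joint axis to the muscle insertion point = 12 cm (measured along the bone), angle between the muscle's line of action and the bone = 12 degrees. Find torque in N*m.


Torque = F * d * sin(theta)   (moment arm = d*sin(theta))
d = 12 cm = 0.12 m
Torque = 415 * 0.12 * sin(12)
Torque = 10.35 N*m


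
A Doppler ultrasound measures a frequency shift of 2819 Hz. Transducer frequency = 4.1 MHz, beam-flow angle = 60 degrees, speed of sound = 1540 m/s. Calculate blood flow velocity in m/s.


v = fd * c / (2 * f0 * cos(theta))
v = 2819 * 1540 / (2 * 4.1000e+06 * cos(60))
v = 1.059 m/s


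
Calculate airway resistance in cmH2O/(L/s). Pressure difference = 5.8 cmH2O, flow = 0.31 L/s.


R = dP / flow
R = 5.8 / 0.31
R = 18.71 cmH2O/(L/s)


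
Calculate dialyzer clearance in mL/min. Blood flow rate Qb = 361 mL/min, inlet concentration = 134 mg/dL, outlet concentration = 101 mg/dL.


K = Qb * (Cb_in - Cb_out) / Cb_in
K = 361 * (134 - 101) / 134
K = 88.9 mL/min


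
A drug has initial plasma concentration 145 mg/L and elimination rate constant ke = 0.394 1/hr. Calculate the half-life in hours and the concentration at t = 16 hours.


t_half = ln(2) / ke = 0.693147 / 0.394 = 1.759 hr
C(t) = C0 * exp(-ke*t) = 145 * exp(-0.394*16)
C(16) = 0.2652 mg/L


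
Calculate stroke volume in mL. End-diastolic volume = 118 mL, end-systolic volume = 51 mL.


SV = EDV - ESV
SV = 118 - 51
SV = 67 mL


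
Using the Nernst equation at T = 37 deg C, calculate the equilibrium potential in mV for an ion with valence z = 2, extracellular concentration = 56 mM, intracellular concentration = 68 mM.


E = (RT/(zF)) * ln(C_out/C_in)
T = 37 + 273.15 = 310.15 K
E = (8.314 * 310.15 / (2 * 96485)) * ln(56/68)
E = -2.594 mV


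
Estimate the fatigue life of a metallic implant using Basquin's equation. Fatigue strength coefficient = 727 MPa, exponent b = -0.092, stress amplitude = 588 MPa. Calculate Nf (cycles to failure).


sigma_a = sigma_f' * (2Nf)^b
2Nf = (sigma_a/sigma_f')^(1/b)
2Nf = (588/727)^(1/-0.092)
2Nf = 10.039393
Nf = 5.02


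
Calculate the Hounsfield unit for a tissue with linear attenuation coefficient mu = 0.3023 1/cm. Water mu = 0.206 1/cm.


HU = ((mu_tissue - mu_water) / mu_water) * 1000
HU = ((0.3023 - 0.206) / 0.206) * 1000
HU = 467.5


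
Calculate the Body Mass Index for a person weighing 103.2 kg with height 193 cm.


BMI = weight / height^2
height = 193 cm = 1.93 m
BMI = 103.2 / 1.93^2
BMI = 27.71 kg/m^2


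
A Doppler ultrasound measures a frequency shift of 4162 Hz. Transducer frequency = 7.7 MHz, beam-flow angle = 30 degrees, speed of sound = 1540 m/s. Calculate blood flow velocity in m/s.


v = fd * c / (2 * f0 * cos(theta))
v = 4162 * 1540 / (2 * 7.7000e+06 * cos(30))
v = 0.4806 m/s


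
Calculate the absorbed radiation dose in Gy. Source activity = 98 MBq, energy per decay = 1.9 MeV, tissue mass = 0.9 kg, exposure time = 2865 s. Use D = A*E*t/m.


A = 98 MBq = 9.8000e+07 Bq
E = 1.9 MeV = 3.0438e-13 J
D = A*E*t/m = 9.8000e+07*3.0438e-13*2865/0.9
D = 0.09496 Gy


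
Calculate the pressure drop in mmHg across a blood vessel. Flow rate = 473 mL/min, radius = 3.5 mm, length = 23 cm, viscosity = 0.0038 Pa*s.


dP = 8*mu*L*Q / (pi*r^4)
Q = 473 mL/min = 7.88333e-06 m^3/s
dP = 116.92 Pa = 116.92 / 133.322 mmHg = 0.877 mmHg


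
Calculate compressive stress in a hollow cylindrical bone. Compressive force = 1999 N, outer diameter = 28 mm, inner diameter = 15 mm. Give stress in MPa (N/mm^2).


A = pi*(r_o^2 - r_i^2)
r_o = 14 mm, r_i = 7.5 mm
A = 439.038 mm^2
sigma = F/A = 1999 / 439.038
sigma = 4.553 MPa


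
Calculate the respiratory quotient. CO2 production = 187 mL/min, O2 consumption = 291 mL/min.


RQ = VCO2 / VO2
RQ = 187 / 291
RQ = 0.6426


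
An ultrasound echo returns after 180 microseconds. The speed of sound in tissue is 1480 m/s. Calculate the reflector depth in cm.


depth = c * t / 2
t = 180 us = 1.8000e-04 s
depth = 1480 * 1.8000e-04 / 2
depth = 0.1332 m = 13.32 cm


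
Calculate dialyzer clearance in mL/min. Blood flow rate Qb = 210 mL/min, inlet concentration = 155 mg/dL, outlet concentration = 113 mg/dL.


K = Qb * (Cb_in - Cb_out) / Cb_in
K = 210 * (155 - 113) / 155
K = 56.9 mL/min


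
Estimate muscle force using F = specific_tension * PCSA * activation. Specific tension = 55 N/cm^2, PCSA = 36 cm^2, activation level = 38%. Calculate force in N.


F = sigma * PCSA * activation
F = 55 * 36 * 0.38
F = 752.4 N


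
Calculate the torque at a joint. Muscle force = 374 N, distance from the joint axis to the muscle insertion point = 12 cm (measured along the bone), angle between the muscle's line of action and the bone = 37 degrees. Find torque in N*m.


Torque = F * d * sin(theta)   (moment arm = d*sin(theta))
d = 12 cm = 0.12 m
Torque = 374 * 0.12 * sin(37)
Torque = 27.01 N*m


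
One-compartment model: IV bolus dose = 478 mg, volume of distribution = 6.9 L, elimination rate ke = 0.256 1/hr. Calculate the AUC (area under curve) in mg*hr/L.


C0 = Dose/Vd = 478/6.9 = 69.2754 mg/L
AUC = C0/ke = 69.2754/0.256
AUC = 270.6 mg*hr/L


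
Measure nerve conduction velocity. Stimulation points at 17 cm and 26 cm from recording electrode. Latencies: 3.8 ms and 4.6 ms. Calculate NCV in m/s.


Distance = (26 - 17) / 100 = 0.09 m
dt = (4.6 - 3.8) / 1000 = 8.0000e-04 s
NCV = dist / dt = 112.5 m/s


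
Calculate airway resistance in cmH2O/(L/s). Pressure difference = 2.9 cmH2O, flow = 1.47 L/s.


R = dP / flow
R = 2.9 / 1.47
R = 1.973 cmH2O/(L/s)


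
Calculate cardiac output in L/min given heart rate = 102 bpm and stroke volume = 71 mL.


CO = HR * SV
CO = 102 * 71 / 1000
CO = 7.242 L/min


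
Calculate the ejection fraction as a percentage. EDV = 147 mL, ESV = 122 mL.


SV = EDV - ESV = 147 - 122 = 25 mL
EF = SV/EDV * 100 = 25/147 * 100
EF = 17.01%


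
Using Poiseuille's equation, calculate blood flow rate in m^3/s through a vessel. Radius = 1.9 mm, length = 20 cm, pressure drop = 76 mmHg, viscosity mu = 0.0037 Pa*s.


Q = pi*r^4*dP / (8*mu*L)
r = 0.0019 m, L = 0.2 m
dP = 76 mmHg = 10132.472 Pa
Q = 7.0074e-05 m^3/s


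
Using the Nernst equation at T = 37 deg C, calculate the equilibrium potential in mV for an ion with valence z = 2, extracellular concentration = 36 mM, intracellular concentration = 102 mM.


E = (RT/(zF)) * ln(C_out/C_in)
T = 37 + 273.15 = 310.15 K
E = (8.314 * 310.15 / (2 * 96485)) * ln(36/102)
E = -13.92 mV


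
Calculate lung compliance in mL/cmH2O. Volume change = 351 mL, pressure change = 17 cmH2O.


C = dV / dP
C = 351 / 17
C = 20.65 mL/cmH2O


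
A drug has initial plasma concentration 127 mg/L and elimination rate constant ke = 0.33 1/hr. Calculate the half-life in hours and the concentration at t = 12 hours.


t_half = ln(2) / ke = 0.693147 / 0.33 = 2.1 hr
C(t) = C0 * exp(-ke*t) = 127 * exp(-0.33*12)
C(12) = 2.421 mg/L


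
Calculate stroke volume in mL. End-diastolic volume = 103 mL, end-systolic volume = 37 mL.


SV = EDV - ESV
SV = 103 - 37
SV = 66 mL


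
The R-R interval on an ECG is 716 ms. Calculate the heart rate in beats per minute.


HR = 60 / RR_interval(s)
RR = 716 ms = 0.716 s
HR = 60 / 0.716 = 83.8 bpm


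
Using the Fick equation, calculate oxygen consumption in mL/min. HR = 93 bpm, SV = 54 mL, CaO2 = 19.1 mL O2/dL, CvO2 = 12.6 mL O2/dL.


CO = HR*SV = 93*54/1000 = 5.022 L/min
a-v O2 diff = 19.1 - 12.6 = 6.5 mL/dL
VO2 = CO * (CaO2-CvO2) * 10 dL/L
VO2 = 5.022 * 6.5 * 10
VO2 = 326.4 mL/min


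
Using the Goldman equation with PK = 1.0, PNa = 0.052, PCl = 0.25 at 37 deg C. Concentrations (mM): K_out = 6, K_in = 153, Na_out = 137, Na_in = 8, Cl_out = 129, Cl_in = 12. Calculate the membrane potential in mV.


Vm = (RT/F)*ln((PK*Ko + PNa*Nao + PCl*Cli)/(PK*Ki + PNa*Nai + PCl*Clo))
Numer = 16.124, Denom = 185.666
Vm = -65.31 mV


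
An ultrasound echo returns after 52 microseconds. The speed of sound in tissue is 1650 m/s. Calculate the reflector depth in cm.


depth = c * t / 2
t = 52 us = 5.2000e-05 s
depth = 1650 * 5.2000e-05 / 2
depth = 0.0429 m = 4.29 cm


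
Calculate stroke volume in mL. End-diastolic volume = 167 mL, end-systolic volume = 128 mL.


SV = EDV - ESV
SV = 167 - 128
SV = 39 mL


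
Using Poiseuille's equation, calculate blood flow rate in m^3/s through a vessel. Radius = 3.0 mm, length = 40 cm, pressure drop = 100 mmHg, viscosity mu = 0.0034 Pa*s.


Q = pi*r^4*dP / (8*mu*L)
r = 0.003 m, L = 0.4 m
dP = 100 mmHg = 13332.2 Pa
Q = 3.1182e-04 m^3/s


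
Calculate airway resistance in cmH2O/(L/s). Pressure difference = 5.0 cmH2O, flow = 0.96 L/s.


R = dP / flow
R = 5.0 / 0.96
R = 5.208 cmH2O/(L/s)


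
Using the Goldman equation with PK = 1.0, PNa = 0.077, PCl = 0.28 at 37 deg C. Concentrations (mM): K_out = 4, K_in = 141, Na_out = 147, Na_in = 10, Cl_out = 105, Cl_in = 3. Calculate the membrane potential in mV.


Vm = (RT/F)*ln((PK*Ko + PNa*Nao + PCl*Cli)/(PK*Ki + PNa*Nai + PCl*Clo))
Numer = 16.159, Denom = 171.17
Vm = -63.08 mV


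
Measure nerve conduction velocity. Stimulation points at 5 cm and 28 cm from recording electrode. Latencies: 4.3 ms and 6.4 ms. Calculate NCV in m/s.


Distance = (28 - 5) / 100 = 0.23 m
dt = (6.4 - 4.3) / 1000 = 0.0021 s
NCV = dist / dt = 109.5 m/s


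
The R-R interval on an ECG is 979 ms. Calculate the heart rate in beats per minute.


HR = 60 / RR_interval(s)
RR = 979 ms = 0.979 s
HR = 60 / 0.979 = 61.29 bpm


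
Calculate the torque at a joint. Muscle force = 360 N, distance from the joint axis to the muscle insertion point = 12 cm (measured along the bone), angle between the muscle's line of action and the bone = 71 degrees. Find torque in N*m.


Torque = F * d * sin(theta)   (moment arm = d*sin(theta))
d = 12 cm = 0.12 m
Torque = 360 * 0.12 * sin(71)
Torque = 40.85 N*m


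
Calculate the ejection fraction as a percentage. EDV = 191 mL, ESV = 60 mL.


SV = EDV - ESV = 191 - 60 = 131 mL
EF = SV/EDV * 100 = 131/191 * 100
EF = 68.59%


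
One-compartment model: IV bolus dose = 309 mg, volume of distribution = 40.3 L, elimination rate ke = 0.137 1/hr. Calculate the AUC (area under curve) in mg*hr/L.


C0 = Dose/Vd = 309/40.3 = 7.66749 mg/L
AUC = C0/ke = 7.66749/0.137
AUC = 55.97 mg*hr/L


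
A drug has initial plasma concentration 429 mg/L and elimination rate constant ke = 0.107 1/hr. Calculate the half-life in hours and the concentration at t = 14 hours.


t_half = ln(2) / ke = 0.693147 / 0.107 = 6.478 hr
C(t) = C0 * exp(-ke*t) = 429 * exp(-0.107*14)
C(14) = 95.91 mg/L


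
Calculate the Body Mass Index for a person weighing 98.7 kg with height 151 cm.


BMI = weight / height^2
height = 151 cm = 1.51 m
BMI = 98.7 / 1.51^2
BMI = 43.29 kg/m^2


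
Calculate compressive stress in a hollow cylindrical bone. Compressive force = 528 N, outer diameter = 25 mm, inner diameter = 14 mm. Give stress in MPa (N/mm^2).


A = pi*(r_o^2 - r_i^2)
r_o = 12.5 mm, r_i = 7 mm
A = 336.936 mm^2
sigma = F/A = 528 / 336.936
sigma = 1.567 MPa


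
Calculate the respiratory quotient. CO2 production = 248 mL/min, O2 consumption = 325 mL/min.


RQ = VCO2 / VO2
RQ = 248 / 325
RQ = 0.7631


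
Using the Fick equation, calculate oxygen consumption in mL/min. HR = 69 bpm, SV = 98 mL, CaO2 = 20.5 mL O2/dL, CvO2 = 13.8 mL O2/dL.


CO = HR*SV = 69*98/1000 = 6.762 L/min
a-v O2 diff = 20.5 - 13.8 = 6.7 mL/dL
VO2 = CO * (CaO2-CvO2) * 10 dL/L
VO2 = 6.762 * 6.7 * 10
VO2 = 453.1 mL/min


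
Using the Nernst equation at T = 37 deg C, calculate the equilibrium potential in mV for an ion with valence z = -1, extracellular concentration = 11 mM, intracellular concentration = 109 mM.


E = (RT/(zF)) * ln(C_out/C_in)
T = 37 + 273.15 = 310.15 K
E = (8.314 * 310.15 / (-1 * 96485)) * ln(11/109)
E = 61.29 mV


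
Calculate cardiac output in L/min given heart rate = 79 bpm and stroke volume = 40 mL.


CO = HR * SV
CO = 79 * 40 / 1000
CO = 3.16 L/min


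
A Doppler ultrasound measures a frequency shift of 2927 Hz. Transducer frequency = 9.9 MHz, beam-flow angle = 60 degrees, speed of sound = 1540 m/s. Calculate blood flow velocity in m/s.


v = fd * c / (2 * f0 * cos(theta))
v = 2927 * 1540 / (2 * 9.9000e+06 * cos(60))
v = 0.4553 m/s


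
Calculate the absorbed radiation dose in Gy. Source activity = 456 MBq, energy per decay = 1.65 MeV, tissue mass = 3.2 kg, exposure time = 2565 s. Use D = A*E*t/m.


A = 456 MBq = 4.5600e+08 Bq
E = 1.65 MeV = 2.6433e-13 J
D = A*E*t/m = 4.5600e+08*2.6433e-13*2565/3.2
D = 0.09662 Gy


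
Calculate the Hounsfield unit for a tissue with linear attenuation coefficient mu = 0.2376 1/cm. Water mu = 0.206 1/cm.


HU = ((mu_tissue - mu_water) / mu_water) * 1000
HU = ((0.2376 - 0.206) / 0.206) * 1000
HU = 153.4


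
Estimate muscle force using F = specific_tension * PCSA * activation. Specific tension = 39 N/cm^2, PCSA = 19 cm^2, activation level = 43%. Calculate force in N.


F = sigma * PCSA * activation
F = 39 * 19 * 0.43
F = 318.6 N


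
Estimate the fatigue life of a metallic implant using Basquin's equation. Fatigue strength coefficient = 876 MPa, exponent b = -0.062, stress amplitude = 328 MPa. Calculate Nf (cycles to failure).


sigma_a = sigma_f' * (2Nf)^b
2Nf = (sigma_a/sigma_f')^(1/b)
2Nf = (328/876)^(1/-0.062)
2Nf = 7605596.2
Nf = 3.8028e+06


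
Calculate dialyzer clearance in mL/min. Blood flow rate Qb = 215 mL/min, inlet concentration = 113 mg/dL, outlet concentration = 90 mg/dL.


K = Qb * (Cb_in - Cb_out) / Cb_in
K = 215 * (113 - 90) / 113
K = 43.76 mL/min


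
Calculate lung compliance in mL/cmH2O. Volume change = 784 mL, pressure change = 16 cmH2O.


C = dV / dP
C = 784 / 16
C = 49 mL/cmH2O


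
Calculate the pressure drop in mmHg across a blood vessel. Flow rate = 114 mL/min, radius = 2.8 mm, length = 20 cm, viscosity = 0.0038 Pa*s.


dP = 8*mu*L*Q / (pi*r^4)
Q = 114 mL/min = 1.9e-06 m^3/s
dP = 59.824 Pa = 59.824 / 133.322 mmHg = 0.4487 mmHg


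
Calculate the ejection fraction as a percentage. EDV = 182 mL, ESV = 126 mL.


SV = EDV - ESV = 182 - 126 = 56 mL
EF = SV/EDV * 100 = 56/182 * 100
EF = 30.77%


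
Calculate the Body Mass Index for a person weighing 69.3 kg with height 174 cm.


BMI = weight / height^2
height = 174 cm = 1.74 m
BMI = 69.3 / 1.74^2
BMI = 22.89 kg/m^2


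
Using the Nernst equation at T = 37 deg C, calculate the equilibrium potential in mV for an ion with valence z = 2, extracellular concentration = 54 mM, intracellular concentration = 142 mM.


E = (RT/(zF)) * ln(C_out/C_in)
T = 37 + 273.15 = 310.15 K
E = (8.314 * 310.15 / (2 * 96485)) * ln(54/142)
E = -12.92 mV


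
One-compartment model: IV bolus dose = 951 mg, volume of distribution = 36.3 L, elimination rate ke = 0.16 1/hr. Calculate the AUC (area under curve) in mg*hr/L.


C0 = Dose/Vd = 951/36.3 = 26.1983 mg/L
AUC = C0/ke = 26.1983/0.16
AUC = 163.7 mg*hr/L


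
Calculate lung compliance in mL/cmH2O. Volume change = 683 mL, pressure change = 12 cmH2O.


C = dV / dP
C = 683 / 12
C = 56.92 mL/cmH2O


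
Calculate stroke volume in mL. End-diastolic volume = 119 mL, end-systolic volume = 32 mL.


SV = EDV - ESV
SV = 119 - 32
SV = 87 mL


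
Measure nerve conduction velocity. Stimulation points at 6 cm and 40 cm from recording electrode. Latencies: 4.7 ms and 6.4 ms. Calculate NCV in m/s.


Distance = (40 - 6) / 100 = 0.34 m
dt = (6.4 - 4.7) / 1000 = 0.0017 s
NCV = dist / dt = 200 m/s


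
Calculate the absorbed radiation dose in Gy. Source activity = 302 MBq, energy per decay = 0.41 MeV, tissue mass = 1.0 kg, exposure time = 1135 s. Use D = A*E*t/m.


A = 302 MBq = 3.0200e+08 Bq
E = 0.41 MeV = 6.5682e-14 J
D = A*E*t/m = 3.0200e+08*6.5682e-14*1135/1.0
D = 0.02251 Gy


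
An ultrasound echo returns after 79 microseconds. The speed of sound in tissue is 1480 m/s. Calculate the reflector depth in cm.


depth = c * t / 2
t = 79 us = 7.9000e-05 s
depth = 1480 * 7.9000e-05 / 2
depth = 0.05846 m = 5.846 cm


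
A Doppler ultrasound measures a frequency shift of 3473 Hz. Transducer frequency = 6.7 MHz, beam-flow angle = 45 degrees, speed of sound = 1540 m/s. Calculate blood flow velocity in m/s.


v = fd * c / (2 * f0 * cos(theta))
v = 3473 * 1540 / (2 * 6.7000e+06 * cos(45))
v = 0.5645 m/s


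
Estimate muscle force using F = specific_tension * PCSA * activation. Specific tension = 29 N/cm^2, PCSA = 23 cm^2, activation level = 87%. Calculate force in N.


F = sigma * PCSA * activation
F = 29 * 23 * 0.87
F = 580.3 N


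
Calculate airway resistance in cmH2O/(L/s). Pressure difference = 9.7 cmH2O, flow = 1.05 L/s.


R = dP / flow
R = 9.7 / 1.05
R = 9.238 cmH2O/(L/s)


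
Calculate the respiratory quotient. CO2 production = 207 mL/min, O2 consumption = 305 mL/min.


RQ = VCO2 / VO2
RQ = 207 / 305
RQ = 0.6787


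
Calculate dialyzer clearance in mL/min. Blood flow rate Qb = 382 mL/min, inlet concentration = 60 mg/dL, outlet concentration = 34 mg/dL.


K = Qb * (Cb_in - Cb_out) / Cb_in
K = 382 * (60 - 34) / 60
K = 165.5 mL/min


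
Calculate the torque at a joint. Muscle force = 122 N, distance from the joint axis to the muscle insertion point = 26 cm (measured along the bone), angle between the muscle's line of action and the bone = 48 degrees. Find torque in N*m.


Torque = F * d * sin(theta)   (moment arm = d*sin(theta))
d = 26 cm = 0.26 m
Torque = 122 * 0.26 * sin(48)
Torque = 23.57 N*m


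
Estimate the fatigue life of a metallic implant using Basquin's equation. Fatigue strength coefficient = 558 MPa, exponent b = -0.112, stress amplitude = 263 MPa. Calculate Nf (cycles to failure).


sigma_a = sigma_f' * (2Nf)^b
2Nf = (sigma_a/sigma_f')^(1/b)
2Nf = (263/558)^(1/-0.112)
2Nf = 825.60417
Nf = 412.8


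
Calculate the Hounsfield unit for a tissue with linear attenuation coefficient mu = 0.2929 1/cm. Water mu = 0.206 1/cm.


HU = ((mu_tissue - mu_water) / mu_water) * 1000
HU = ((0.2929 - 0.206) / 0.206) * 1000
HU = 421.8


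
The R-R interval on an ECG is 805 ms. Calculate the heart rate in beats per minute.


HR = 60 / RR_interval(s)
RR = 805 ms = 0.805 s
HR = 60 / 0.805 = 74.53 bpm


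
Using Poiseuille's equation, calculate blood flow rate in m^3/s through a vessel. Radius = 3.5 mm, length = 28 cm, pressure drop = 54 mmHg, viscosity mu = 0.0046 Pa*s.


Q = pi*r^4*dP / (8*mu*L)
r = 0.0035 m, L = 0.28 m
dP = 54 mmHg = 7199.388 Pa
Q = 3.2939e-04 m^3/s


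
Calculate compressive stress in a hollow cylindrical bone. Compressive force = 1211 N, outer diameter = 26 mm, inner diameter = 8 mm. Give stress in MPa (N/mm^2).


A = pi*(r_o^2 - r_i^2)
r_o = 13 mm, r_i = 4 mm
A = 480.664 mm^2
sigma = F/A = 1211 / 480.664
sigma = 2.519 MPa


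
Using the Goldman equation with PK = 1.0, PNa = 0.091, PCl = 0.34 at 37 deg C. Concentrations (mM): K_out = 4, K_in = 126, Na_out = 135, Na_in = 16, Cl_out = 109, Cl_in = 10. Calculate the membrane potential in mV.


Vm = (RT/F)*ln((PK*Ko + PNa*Nao + PCl*Cli)/(PK*Ki + PNa*Nai + PCl*Clo))
Numer = 19.685, Denom = 164.516
Vm = -56.74 mV


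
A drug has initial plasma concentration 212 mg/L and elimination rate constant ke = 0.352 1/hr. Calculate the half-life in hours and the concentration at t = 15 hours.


t_half = ln(2) / ke = 0.693147 / 0.352 = 1.969 hr
C(t) = C0 * exp(-ke*t) = 212 * exp(-0.352*15)
C(15) = 1.08 mg/L


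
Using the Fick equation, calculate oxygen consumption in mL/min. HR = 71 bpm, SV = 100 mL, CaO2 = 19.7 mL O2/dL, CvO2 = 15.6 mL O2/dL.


CO = HR*SV = 71*100/1000 = 7.1 L/min
a-v O2 diff = 19.7 - 15.6 = 4.1 mL/dL
VO2 = CO * (CaO2-CvO2) * 10 dL/L
VO2 = 7.1 * 4.1 * 10
VO2 = 291.1 mL/min


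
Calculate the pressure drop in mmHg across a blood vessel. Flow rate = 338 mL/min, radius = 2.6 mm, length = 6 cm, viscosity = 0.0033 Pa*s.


dP = 8*mu*L*Q / (pi*r^4)
Q = 338 mL/min = 5.63333e-06 m^3/s
dP = 62.1551 Pa = 62.1551 / 133.322 mmHg = 0.4662 mmHg


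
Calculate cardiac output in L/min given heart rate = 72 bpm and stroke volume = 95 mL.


CO = HR * SV
CO = 72 * 95 / 1000
CO = 6.84 L/min


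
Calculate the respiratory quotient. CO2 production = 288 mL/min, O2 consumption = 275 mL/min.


RQ = VCO2 / VO2
RQ = 288 / 275
RQ = 1.047


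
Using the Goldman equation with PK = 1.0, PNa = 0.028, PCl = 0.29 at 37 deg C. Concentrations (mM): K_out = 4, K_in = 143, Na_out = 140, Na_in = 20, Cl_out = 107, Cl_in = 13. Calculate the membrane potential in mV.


Vm = (RT/F)*ln((PK*Ko + PNa*Nao + PCl*Cli)/(PK*Ki + PNa*Nai + PCl*Clo))
Numer = 11.69, Denom = 174.59
Vm = -72.26 mV


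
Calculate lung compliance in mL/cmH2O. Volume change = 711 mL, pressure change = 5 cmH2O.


C = dV / dP
C = 711 / 5
C = 142.2 mL/cmH2O


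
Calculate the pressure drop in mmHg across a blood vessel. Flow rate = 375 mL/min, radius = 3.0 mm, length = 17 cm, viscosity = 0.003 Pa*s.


dP = 8*mu*L*Q / (pi*r^4)
Q = 375 mL/min = 6.25e-06 m^3/s
dP = 100.209 Pa = 100.209 / 133.322 mmHg = 0.7516 mmHg


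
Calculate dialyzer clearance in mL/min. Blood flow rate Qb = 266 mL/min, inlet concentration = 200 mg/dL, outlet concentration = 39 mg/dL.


K = Qb * (Cb_in - Cb_out) / Cb_in
K = 266 * (200 - 39) / 200
K = 214.1 mL/min


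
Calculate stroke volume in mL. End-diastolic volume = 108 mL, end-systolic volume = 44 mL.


SV = EDV - ESV
SV = 108 - 44
SV = 64 mL


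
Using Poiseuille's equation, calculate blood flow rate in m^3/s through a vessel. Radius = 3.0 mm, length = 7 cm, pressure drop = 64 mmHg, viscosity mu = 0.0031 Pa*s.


Q = pi*r^4*dP / (8*mu*L)
r = 0.003 m, L = 0.07 m
dP = 64 mmHg = 8532.608 Pa
Q = 0.001251 m^3/s


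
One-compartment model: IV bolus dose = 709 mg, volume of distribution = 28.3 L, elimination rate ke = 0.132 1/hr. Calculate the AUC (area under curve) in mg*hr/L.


C0 = Dose/Vd = 709/28.3 = 25.053 mg/L
AUC = C0/ke = 25.053/0.132
AUC = 189.8 mg*hr/L


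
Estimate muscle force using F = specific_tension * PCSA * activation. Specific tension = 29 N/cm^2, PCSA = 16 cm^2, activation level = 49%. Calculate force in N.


F = sigma * PCSA * activation
F = 29 * 16 * 0.49
F = 227.4 N


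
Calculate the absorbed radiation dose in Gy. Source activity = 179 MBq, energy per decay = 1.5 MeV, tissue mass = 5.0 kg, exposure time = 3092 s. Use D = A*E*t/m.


A = 179 MBq = 1.7900e+08 Bq
E = 1.5 MeV = 2.403e-13 J
D = A*E*t/m = 1.7900e+08*2.403e-13*3092/5.0
D = 0.0266 Gy


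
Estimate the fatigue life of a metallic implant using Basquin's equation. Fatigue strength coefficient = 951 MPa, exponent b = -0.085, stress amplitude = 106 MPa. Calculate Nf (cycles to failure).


sigma_a = sigma_f' * (2Nf)^b
2Nf = (sigma_a/sigma_f')^(1/b)
2Nf = (106/951)^(1/-0.085)
2Nf = 1.6228935e+11
Nf = 8.1145e+10


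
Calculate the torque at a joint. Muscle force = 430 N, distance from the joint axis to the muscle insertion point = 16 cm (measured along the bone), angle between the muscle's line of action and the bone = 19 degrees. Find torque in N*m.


Torque = F * d * sin(theta)   (moment arm = d*sin(theta))
d = 16 cm = 0.16 m
Torque = 430 * 0.16 * sin(19)
Torque = 22.4 N*m


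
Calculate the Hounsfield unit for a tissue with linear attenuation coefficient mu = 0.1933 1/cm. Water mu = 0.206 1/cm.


HU = ((mu_tissue - mu_water) / mu_water) * 1000
HU = ((0.1933 - 0.206) / 0.206) * 1000
HU = -61.65


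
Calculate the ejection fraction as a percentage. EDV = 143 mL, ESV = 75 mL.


SV = EDV - ESV = 143 - 75 = 68 mL
EF = SV/EDV * 100 = 68/143 * 100
EF = 47.55%


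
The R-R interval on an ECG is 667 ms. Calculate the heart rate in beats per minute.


HR = 60 / RR_interval(s)
RR = 667 ms = 0.667 s
HR = 60 / 0.667 = 89.96 bpm


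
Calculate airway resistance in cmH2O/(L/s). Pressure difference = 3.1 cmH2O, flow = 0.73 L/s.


R = dP / flow
R = 3.1 / 0.73
R = 4.247 cmH2O/(L/s)


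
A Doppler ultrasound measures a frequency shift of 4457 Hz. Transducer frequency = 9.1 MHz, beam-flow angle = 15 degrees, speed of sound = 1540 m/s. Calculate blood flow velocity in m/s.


v = fd * c / (2 * f0 * cos(theta))
v = 4457 * 1540 / (2 * 9.1000e+06 * cos(15))
v = 0.3904 m/s


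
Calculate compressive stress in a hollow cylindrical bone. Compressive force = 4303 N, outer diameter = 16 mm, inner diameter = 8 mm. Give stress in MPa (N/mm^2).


A = pi*(r_o^2 - r_i^2)
r_o = 8 mm, r_i = 4 mm
A = 150.796 mm^2
sigma = F/A = 4303 / 150.796
sigma = 28.54 MPa


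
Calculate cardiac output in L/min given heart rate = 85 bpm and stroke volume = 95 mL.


CO = HR * SV
CO = 85 * 95 / 1000
CO = 8.075 L/min


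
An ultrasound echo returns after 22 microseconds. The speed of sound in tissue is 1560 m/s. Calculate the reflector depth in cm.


depth = c * t / 2
t = 22 us = 2.2000e-05 s
depth = 1560 * 2.2000e-05 / 2
depth = 0.01716 m = 1.716 cm


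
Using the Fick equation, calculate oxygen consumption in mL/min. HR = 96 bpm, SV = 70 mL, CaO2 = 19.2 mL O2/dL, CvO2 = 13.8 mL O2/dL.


CO = HR*SV = 96*70/1000 = 6.72 L/min
a-v O2 diff = 19.2 - 13.8 = 5.4 mL/dL
VO2 = CO * (CaO2-CvO2) * 10 dL/L
VO2 = 6.72 * 5.4 * 10
VO2 = 362.9 mL/min


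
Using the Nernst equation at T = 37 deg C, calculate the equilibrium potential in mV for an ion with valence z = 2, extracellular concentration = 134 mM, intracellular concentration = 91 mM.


E = (RT/(zF)) * ln(C_out/C_in)
T = 37 + 273.15 = 310.15 K
E = (8.314 * 310.15 / (2 * 96485)) * ln(134/91)
E = 5.171 mV


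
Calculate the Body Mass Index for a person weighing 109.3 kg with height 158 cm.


BMI = weight / height^2
height = 158 cm = 1.58 m
BMI = 109.3 / 1.58^2
BMI = 43.78 kg/m^2


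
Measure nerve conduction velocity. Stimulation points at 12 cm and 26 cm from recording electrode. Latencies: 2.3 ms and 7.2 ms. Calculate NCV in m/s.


Distance = (26 - 12) / 100 = 0.14 m
dt = (7.2 - 2.3) / 1000 = 0.0049 s
NCV = dist / dt = 28.57 m/s


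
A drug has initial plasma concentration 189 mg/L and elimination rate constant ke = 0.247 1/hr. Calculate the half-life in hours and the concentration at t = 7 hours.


t_half = ln(2) / ke = 0.693147 / 0.247 = 2.806 hr
C(t) = C0 * exp(-ke*t) = 189 * exp(-0.247*7)
C(7) = 33.54 mg/L


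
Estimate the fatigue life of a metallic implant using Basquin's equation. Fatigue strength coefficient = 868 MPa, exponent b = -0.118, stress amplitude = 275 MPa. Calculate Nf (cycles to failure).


sigma_a = sigma_f' * (2Nf)^b
2Nf = (sigma_a/sigma_f')^(1/b)
2Nf = (275/868)^(1/-0.118)
2Nf = 16998.029
Nf = 8499


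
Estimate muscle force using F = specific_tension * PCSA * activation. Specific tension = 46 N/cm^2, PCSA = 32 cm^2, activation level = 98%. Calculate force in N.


F = sigma * PCSA * activation
F = 46 * 32 * 0.98
F = 1443 N


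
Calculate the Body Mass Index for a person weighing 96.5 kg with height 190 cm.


BMI = weight / height^2
height = 190 cm = 1.9 m
BMI = 96.5 / 1.9^2
BMI = 26.73 kg/m^2


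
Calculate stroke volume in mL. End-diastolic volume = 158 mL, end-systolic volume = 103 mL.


SV = EDV - ESV
SV = 158 - 103
SV = 55 mL


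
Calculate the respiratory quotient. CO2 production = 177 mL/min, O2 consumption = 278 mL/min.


RQ = VCO2 / VO2
RQ = 177 / 278
RQ = 0.6367


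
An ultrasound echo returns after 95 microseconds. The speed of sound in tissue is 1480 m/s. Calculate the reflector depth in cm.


depth = c * t / 2
t = 95 us = 9.5000e-05 s
depth = 1480 * 9.5000e-05 / 2
depth = 0.0703 m = 7.03 cm


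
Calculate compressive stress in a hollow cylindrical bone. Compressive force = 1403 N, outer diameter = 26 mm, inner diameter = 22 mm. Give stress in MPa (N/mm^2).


A = pi*(r_o^2 - r_i^2)
r_o = 13 mm, r_i = 11 mm
A = 150.796 mm^2
sigma = F/A = 1403 / 150.796
sigma = 9.304 MPa


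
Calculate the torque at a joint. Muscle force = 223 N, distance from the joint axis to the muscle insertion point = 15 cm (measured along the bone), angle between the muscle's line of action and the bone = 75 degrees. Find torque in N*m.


Torque = F * d * sin(theta)   (moment arm = d*sin(theta))
d = 15 cm = 0.15 m
Torque = 223 * 0.15 * sin(75)
Torque = 32.31 N*m


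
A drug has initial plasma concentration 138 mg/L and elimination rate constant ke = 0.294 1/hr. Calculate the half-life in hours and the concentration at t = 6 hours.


t_half = ln(2) / ke = 0.693147 / 0.294 = 2.358 hr
C(t) = C0 * exp(-ke*t) = 138 * exp(-0.294*6)
C(6) = 23.65 mg/L


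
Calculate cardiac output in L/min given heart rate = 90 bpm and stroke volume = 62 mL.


CO = HR * SV
CO = 90 * 62 / 1000
CO = 5.58 L/min


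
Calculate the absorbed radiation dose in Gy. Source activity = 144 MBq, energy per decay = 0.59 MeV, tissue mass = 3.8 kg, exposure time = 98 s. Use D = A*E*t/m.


A = 144 MBq = 1.4400e+08 Bq
E = 0.59 MeV = 9.4518e-14 J
D = A*E*t/m = 1.4400e+08*9.4518e-14*98/3.8
D = 3.5101e-04 Gy


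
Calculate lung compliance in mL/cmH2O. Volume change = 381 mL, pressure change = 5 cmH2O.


C = dV / dP
C = 381 / 5
C = 76.2 mL/cmH2O


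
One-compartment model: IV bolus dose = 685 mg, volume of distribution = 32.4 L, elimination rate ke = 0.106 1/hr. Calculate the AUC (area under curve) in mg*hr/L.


C0 = Dose/Vd = 685/32.4 = 21.142 mg/L
AUC = C0/ke = 21.142/0.106
AUC = 199.5 mg*hr/L


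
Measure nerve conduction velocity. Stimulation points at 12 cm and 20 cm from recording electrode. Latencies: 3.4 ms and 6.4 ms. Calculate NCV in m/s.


Distance = (20 - 12) / 100 = 0.08 m
dt = (6.4 - 3.4) / 1000 = 0.003 s
NCV = dist / dt = 26.67 m/s


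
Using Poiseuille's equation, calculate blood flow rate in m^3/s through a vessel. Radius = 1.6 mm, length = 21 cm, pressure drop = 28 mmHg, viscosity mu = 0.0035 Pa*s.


Q = pi*r^4*dP / (8*mu*L)
r = 0.0016 m, L = 0.21 m
dP = 28 mmHg = 3733.016 Pa
Q = 1.3071e-05 m^3/s
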